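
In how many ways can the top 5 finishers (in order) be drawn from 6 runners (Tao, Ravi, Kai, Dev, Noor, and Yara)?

There are 6 choices for 1st place, 5 for 2nd, and so on down to 2 for position 5.
That gives 6 × 5 × 4 × 3 × 2 = 720.

720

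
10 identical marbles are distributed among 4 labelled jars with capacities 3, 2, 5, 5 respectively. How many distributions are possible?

42

Without the upper bounds there are C(13,3) = 286 ways to split 10 among 4 jars.
Subtract solutions that violate a single cap (substitute x_i' = x_i − (cap_i+1)): x_1 ≥ 4 gives C(9,3) = 84; x_2 ≥ 3 gives C(10,3) = 120; x_3 ≥ 6 gives C(7,3) = 35; x_4 ≥ 6 gives C(7,3) = 35. Together 274.
Add back pairs where two caps are both exceeded: 20 + 1 + 1 + 4 + 4 + 0 = 30.
By inclusion–exclusion the count is 286 − 274 + 30 = 42.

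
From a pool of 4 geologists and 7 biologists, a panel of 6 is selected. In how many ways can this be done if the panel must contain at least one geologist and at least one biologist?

455

With no constraint there are C(11,6) = 462 possible selections.
Selections missing a whole group: no geologists → C(7,6) = 7; no biologists → C(4,6) = 0.
Both groups omitted at once is impossible, so 462 − 7 = 455.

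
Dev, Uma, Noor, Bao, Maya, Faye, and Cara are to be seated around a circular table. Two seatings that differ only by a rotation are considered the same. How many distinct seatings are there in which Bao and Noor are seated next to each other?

Treat {Bao, Noor} as one unit (2 internal orders) and seat the resulting 6 units around the table: (5)! circular arrangements.
So 2 × (5)! = 2 × 120 = 240.

240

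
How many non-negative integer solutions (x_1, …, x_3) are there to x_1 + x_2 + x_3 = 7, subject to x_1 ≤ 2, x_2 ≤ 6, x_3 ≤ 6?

By stars and bars, unrestricted non-negative solutions to x_1+…+x_3 = 7 number C(7+2,2) = 36.
Subtract solutions that violate a single cap (substitute x_i' = x_i − (cap_i+1)): x_1 ≥ 3 gives C(6,2) = 15; x_2 ≥ 7 gives C(2,2) = 1; x_3 ≥ 7 gives C(2,2) = 1. Together 17.
No two caps can be exceeded simultaneously, so the pair terms are all 0.
By inclusion–exclusion the count is 36 − 17 + 0 = 19.

19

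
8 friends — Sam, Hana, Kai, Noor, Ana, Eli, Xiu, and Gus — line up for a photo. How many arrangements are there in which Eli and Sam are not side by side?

There are 8! = 40320 arrangements in all. If Eli and Sam are adjacent, merging them into one block gives 2·(7)! = 10080 arrangements.
So 40320 − 10080 = 30240 arrangements keep them apart.

30240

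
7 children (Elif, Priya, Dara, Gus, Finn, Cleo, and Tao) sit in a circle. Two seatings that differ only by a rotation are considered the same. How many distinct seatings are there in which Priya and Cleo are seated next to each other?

Treat {Priya, Cleo} as one unit (2 internal orders) and seat the resulting 6 units around the table: (5)! circular arrangements.
So 2 × (5)! = 2 × 120 = 240.

240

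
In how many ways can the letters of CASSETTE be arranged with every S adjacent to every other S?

1260

Treat the 2 copies of S as a single block. The multiset to arrange is then {SS, A, C, E, E, T, T}, 7 items in all.
That gives (7)!/(2!·2!) = 1260 arrangements.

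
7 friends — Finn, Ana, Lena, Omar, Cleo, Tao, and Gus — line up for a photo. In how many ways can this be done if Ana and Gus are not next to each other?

There are 7! = 5040 arrangements in all. If Ana and Gus are adjacent, merging them into one block gives 2·(6)! = 1440 arrangements.
So 5040 − 1440 = 3600 arrangements keep them apart.

3600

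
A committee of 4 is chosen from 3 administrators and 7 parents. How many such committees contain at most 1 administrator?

Split by how many administrators are chosen (0 through 1).
Sum: C(3,0)·C(7,4) + C(3,1)·C(7,3) = 35 + 105 = 140.

140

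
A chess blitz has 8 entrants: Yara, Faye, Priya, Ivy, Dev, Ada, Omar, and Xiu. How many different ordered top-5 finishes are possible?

There are 8 choices for 1st place, 7 for 2nd, and so on down to 4 for position 5.
That gives 8 × 7 × 6 × 5 × 4 = 6720.

6720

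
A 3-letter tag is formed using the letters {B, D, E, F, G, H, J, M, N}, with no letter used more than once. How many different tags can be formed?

504

This is a permutation of 3 out of 9: P(9,3) = 9!/6!.
That product is 9 × 8 × 7 = 504.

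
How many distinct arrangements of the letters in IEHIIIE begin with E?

With the first slot taken by E, it remains to arrange the other 6 letters (IHIIIE).
Those 6 letters have I appearing 4 times, giving (6)!/(4!) = 30.

30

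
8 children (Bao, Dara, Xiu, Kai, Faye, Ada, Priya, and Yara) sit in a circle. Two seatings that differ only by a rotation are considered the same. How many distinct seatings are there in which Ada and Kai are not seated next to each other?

3600

All circular seatings of 8 people number (7)! = 5040.
Seatings with Ada beside Kai: treat them as a block with 2 internal orders, giving 2 × (6)! = 1440.
Subtracting, 5040 − 1440 = 3600.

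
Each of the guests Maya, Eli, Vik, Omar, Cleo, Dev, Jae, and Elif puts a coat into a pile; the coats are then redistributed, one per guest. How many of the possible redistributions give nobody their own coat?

14833

This is the derangement count D_8: permutations of 8 items with no fixed point.
By inclusion–exclusion this is Σ_{j=0}^{8} (−1)^j C(8,j)·(8−j)!.
Computing: 40320 − 40320 + 20160 − 6720 + 1680 − 336 + 56 − 8 + 1 = 14833.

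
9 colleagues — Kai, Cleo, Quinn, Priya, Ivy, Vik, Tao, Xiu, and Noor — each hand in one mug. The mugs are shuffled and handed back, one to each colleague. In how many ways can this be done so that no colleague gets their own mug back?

133496

This is the derangement count D_9: permutations of 9 items with no fixed point.
By inclusion–exclusion this is Σ_{j=0}^{9} (−1)^j C(9,j)·(9−j)!.
Computing: 362880 − 362880 + 181440 − 60480 + 15120 − 3024 + 504 − 72 + 9 − 1 = 133496.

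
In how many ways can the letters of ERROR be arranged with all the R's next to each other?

Treat the 3 copies of R as a single block. The multiset to arrange is then {RRR, E, O}, 3 items in all.
All 3 items are distinct, so there are (3)! = 6 arrangements.

6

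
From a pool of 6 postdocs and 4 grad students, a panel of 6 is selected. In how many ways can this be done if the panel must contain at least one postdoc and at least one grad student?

With no constraint there are C(10,6) = 210 possible selections.
Subtract selections that omit an entire group: no postdocs → C(4,6) = 0; no grad students → C(6,6) = 1.
Both groups omitted at once is impossible, so 210 − 1 = 209.

209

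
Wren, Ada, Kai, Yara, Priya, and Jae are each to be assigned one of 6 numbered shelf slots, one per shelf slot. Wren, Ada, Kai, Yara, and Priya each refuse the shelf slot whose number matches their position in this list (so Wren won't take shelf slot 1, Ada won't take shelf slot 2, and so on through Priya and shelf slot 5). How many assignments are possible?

Let Aᵢ (for 1 ≤ i ≤ 5) be the placements that put person i in their forbidden shelf slot. Any j of these fix j positions, leaving (6−j)! ways to fill the rest, and there are C(5,j) ways to pick which j.
By inclusion–exclusion, the number of valid placements is Σ_{j=0}^{5} (−1)^j C(5,j)·(6−j)!.
Computing: 720 − 600 + 240 − 60 + 10 − 1 = 309.

309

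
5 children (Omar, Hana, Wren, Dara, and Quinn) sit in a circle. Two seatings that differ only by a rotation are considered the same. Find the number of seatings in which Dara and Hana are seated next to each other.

Treat {Dara, Hana} as one unit (2 internal orders) and seat the resulting 4 units around the table: (3)! circular arrangements.
So 2 × (3)! = 2 × 6 = 12.

12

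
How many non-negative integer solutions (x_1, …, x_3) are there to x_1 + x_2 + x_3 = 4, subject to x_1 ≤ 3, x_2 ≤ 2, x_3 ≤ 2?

By stars and bars, unrestricted non-negative solutions to x_1+…+x_3 = 4 number C(4+2,2) = 15.
Subtract solutions that violate a single cap (substitute x_i' = x_i − (cap_i+1)): x_1 ≥ 4 gives C(2,2) = 1; x_2 ≥ 3 gives C(3,2) = 3; x_3 ≥ 3 gives C(3,2) = 3. Together 7.
No two caps can be exceeded simultaneously, so the pair terms are all 0.
By inclusion–exclusion the count is 15 − 7 + 0 = 8.

8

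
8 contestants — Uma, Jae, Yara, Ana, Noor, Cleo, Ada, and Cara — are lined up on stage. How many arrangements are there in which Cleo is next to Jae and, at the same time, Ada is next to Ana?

Treat {Cleo,Jae} as one block (2 orders) and {Ada,Ana} as another (2 orders).
That leaves 6 units to arrange: 2 × 2 × 6! = 4 × 720 = 2880.

2880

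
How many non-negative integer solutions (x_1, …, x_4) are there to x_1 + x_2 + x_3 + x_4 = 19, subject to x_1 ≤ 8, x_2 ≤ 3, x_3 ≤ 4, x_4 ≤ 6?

Without the upper bounds there are C(22,3) = 1540 ways to split 19 among 4 variables.
Subtract solutions that violate a single cap (substitute x_i' = x_i − (cap_i+1)): x_1 ≥ 9 gives C(13,3) = 286; x_2 ≥ 4 gives C(18,3) = 816; x_3 ≥ 5 gives C(17,3) = 680; x_4 ≥ 7 gives C(15,3) = 455. Together 2237.
Add back pairs where two caps are both exceeded: 84 + 56 + 20 + 286 + 165 + 120 = 731.
Subtract triples: 4 + 0 + 0 + 20 = 24.
By inclusion–exclusion the count is 1540 − 2237 + 731 − 24 = 10.

10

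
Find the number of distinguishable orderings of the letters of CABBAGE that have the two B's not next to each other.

900

There are 7!/(2!·2!) = 1260 arrangements of CABBAGE in total.
Arrangements with the B's together: treat BB as one letter, giving (6)!/(2!) = 360.
Subtracting, 1260 − 360 = 900 arrangements keep the B's apart.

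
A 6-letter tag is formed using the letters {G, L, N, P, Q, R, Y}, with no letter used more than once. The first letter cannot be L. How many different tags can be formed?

4320

The first letter has 7−1 = 6 choices (anything except L).
The remaining 5 letters are filled from the other 6 symbols without repetition: 6 × 5 × 4 × 3 × 2 = 720.
Total: 6 × 720 = 4320.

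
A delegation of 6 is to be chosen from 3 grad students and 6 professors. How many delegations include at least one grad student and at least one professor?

Unrestricted: C(9,6) = 84 ways to pick any 6 of the 9.
Subtract selections that omit an entire group: no grad students → C(6,6) = 1; no professors → C(3,6) = 0.
Both groups omitted at once is impossible, so 84 − 1 = 83.

83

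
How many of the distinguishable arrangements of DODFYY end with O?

30

With the last slot taken by O, it remains to arrange the other 5 letters (DDFYY).
Those 5 letters have D appearing twice and Y appearing twice, giving (5)!/(2!·2!) = 30.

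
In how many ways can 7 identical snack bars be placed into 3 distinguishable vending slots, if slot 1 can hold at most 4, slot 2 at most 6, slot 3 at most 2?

14

By stars and bars, unrestricted non-negative solutions to x_1+…+x_3 = 7 number C(7+2,2) = 36.
Subtract solutions that violate a single cap (substitute x_i' = x_i − (cap_i+1)): x_1 ≥ 5 gives C(4,2) = 6; x_2 ≥ 7 gives C(2,2) = 1; x_3 ≥ 3 gives C(6,2) = 15. Together 22.
No two caps can be exceeded simultaneously, so the pair terms are all 0.
By inclusion–exclusion the count is 36 − 22 + 0 = 14.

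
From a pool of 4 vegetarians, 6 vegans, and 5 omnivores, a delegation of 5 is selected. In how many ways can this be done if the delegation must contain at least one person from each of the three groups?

2170

Unrestricted: C(15,5) = 3003 ways to pick any 5 of the 15.
Selections missing a whole group: no vegetarians → C(11,5) = 462; no vegans → C(9,5) = 126; no omnivores → C(10,5) = 252.
Add back selections omitting two groups (i.e. drawn from a single group): C(4,5) + C(6,5) + C(5,5) = 7.
By inclusion–exclusion: 3003 − 840 + 7 = 2170.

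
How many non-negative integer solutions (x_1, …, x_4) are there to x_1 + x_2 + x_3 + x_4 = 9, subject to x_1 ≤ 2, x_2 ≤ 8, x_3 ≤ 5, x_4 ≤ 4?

85

Without the upper bounds there are C(12,3) = 220 ways to split 9 among 4 variables.
Subtract solutions that violate a single cap (substitute x_i' = x_i − (cap_i+1)): x_1 ≥ 3 gives C(9,3) = 84; x_2 ≥ 9 gives C(3,3) = 1; x_3 ≥ 6 gives C(6,3) = 20; x_4 ≥ 5 gives C(7,3) = 35. Together 140.
Add back pairs where two caps are both exceeded: 0 + 1 + 4 + 0 + 0 + 0 = 5.
By inclusion–exclusion the count is 220 − 140 + 5 = 85.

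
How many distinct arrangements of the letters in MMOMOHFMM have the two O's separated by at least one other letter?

1176

There are 9!/(5!·2!) = 1512 arrangements of MMOMOHFMM in total.
Arrangements with the O's together: treat OO as one letter, giving (8)!/(5!) = 336.
Subtracting, 1512 − 336 = 1176 arrangements keep the O's apart.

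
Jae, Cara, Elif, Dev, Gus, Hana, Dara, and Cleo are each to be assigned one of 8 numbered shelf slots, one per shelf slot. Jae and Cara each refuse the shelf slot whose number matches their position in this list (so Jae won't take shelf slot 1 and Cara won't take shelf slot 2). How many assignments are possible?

Let Aᵢ (for i ∈ {1, 2}) be the placements that put person i in their forbidden shelf slot. Any j of these fix j positions, leaving (8−j)! ways to fill the rest, and there are C(2,j) ways to pick which j.
By inclusion–exclusion, the number of valid placements is Σ_{j=0}^{2} (−1)^j C(2,j)·(8−j)!.
Computing: 40320 − 10080 + 720 = 30960.

30960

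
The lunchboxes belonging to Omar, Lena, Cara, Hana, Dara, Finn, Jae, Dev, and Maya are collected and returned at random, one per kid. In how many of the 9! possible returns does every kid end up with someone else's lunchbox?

133496

Count assignments avoiding every fixed point. For any j of the 9 kids fixed to their own lunchbox, the other 9−j can be arranged in (9−j)! ways.
By inclusion–exclusion this is Σ_{j=0}^{9} (−1)^j C(9,j)·(9−j)!.
Computing: 362880 − 362880 + 181440 − 60480 + 15120 − 3024 + 504 − 72 + 9 − 1 = 133496.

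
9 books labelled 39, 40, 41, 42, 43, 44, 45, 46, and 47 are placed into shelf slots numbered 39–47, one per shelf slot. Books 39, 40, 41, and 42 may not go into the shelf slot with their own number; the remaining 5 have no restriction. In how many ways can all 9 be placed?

229080

Let Aᵢ (for 39 ≤ i ≤ 42) be the placements that put book i in its forbidden shelf slot. Any j of these fix j positions, leaving (9−j)! ways to fill the rest, and there are C(4,j) ways to pick which j.
By inclusion–exclusion, the number of valid placements is Σ_{j=0}^{4} (−1)^j C(4,j)·(9−j)!.
Computing: 362880 − 161280 + 30240 − 2880 + 120 = 229080.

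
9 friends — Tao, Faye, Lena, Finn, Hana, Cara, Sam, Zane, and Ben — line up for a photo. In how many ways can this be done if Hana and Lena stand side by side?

80640

Treat {Hana, Lena} as a single unit. There are 8 units to order, and the pair itself can be ordered 2 ways.
That gives 2 × 8! = 2 × 40320 = 80640.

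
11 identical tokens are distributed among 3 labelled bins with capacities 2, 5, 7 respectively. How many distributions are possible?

Ignoring the caps, the number of non-negative solutions to x_1+…+x_3 = 11 is C(13,2) = 78.
Subtract solutions that violate a single cap (substitute x_i' = x_i − (cap_i+1)): x_1 ≥ 3 gives C(10,2) = 45; x_2 ≥ 6 gives C(7,2) = 21; x_3 ≥ 8 gives C(5,2) = 10. Together 76.
Add back pairs where two caps are both exceeded: 6 + 1 + 0 = 7.
By inclusion–exclusion the count is 78 − 76 + 7 = 9.

9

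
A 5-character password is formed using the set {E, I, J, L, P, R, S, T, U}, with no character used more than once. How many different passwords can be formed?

15120

Choose and order 5 of the 9 symbols: the first character has 9 options, the next 8, and so on down to 5.
That product is 9 × 8 × 7 × 6 × 5 = 15120.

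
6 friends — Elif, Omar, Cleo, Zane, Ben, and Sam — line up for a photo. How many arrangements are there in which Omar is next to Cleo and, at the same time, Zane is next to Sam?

96

Treat {Omar,Cleo} as one block (2 orders) and {Zane,Sam} as another (2 orders).
That leaves 4 units to arrange: 2 × 2 × 4! = 4 × 24 = 96.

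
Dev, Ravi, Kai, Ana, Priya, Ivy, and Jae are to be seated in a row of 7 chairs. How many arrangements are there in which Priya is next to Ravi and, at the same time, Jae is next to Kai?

480

Treat {Priya,Ravi} as one block (2 orders) and {Jae,Kai} as another (2 orders).
That leaves 5 units to arrange: 2 × 2 × 5! = 4 × 120 = 480.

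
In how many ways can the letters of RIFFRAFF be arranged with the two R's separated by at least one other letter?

Total arrangements of RIFFRAFF: 8!/(4!·2!) = 840.
Arrangements with the R's together: treat RR as one letter, giving (7)!/(4!) = 210.
Subtracting, 840 − 210 = 630 arrangements keep the R's apart.

630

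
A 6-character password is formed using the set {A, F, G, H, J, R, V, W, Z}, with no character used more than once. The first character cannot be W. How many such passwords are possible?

The first character has 9−1 = 8 choices (anything except W).
The remaining 5 characters are filled from the other 8 symbols without repetition: 8 × 7 × 6 × 5 × 4 = 6720.
Total: 8 × 6720 = 53760.

53760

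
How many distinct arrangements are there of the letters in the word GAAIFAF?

The 7 letters of GAAIFAF have repeats: A appearing 3 times and F appearing twice.
The number of distinct arrangements is 7!/(3!·2!) = 5040/12 = 420.

420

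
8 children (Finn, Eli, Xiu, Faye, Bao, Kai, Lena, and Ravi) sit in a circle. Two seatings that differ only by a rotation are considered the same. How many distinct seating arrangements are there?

5040

Seat Finn anywhere (absorbing the rotational symmetry), then permute the other 7: (7)! = 5040.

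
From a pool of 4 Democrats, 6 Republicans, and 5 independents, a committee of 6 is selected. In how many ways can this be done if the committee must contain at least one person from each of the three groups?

Unrestricted: C(15,6) = 5005 ways to pick any 6 of the 15.
Subtract selections that omit an entire group: no Democrats → C(11,6) = 462; no Republicans → C(9,6) = 84; no independents → C(10,6) = 210.
Add back selections omitting two groups (i.e. drawn from a single group): C(4,6) + C(6,6) + C(5,6) = 1.
By inclusion–exclusion: 5005 − 756 + 1 = 4250.

4250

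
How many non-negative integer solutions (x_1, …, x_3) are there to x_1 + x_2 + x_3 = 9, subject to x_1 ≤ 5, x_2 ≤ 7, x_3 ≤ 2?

15

By stars and bars, unrestricted non-negative solutions to x_1+…+x_3 = 9 number C(9+2,2) = 55.
Subtract solutions that violate a single cap (substitute x_i' = x_i − (cap_i+1)): x_1 ≥ 6 gives C(5,2) = 10; x_2 ≥ 8 gives C(3,2) = 3; x_3 ≥ 3 gives C(8,2) = 28. Together 41.
Add back pairs where two caps are both exceeded: 0 + 1 + 0 = 1.
By inclusion–exclusion the count is 55 − 41 + 1 = 15.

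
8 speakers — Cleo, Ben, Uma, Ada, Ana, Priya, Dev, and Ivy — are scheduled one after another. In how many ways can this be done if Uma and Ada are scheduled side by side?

Glue Uma and Ada into one block (2 internal orders), leaving 7 units to arrange in a row.
That gives 2 × 7! = 2 × 5040 = 10080.

10080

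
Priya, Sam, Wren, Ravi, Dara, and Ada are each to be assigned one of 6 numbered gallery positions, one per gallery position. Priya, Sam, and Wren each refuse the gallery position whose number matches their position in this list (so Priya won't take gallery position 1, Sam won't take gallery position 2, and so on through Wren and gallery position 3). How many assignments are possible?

426

Let Aᵢ (for i ∈ {1, 2, 3}) be the placements that put person i in their forbidden gallery position. Any j of these fix j positions, leaving (6−j)! ways to fill the rest, and there are C(3,j) ways to pick which j.
By inclusion–exclusion, the number of valid placements is Σ_{j=0}^{3} (−1)^j C(3,j)·(6−j)!.
Computing: 720 − 360 + 72 − 6 = 426.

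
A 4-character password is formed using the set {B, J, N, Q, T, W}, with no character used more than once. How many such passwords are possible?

360

This is a permutation of 4 out of 6: P(6,4) = 6!/2!.
6 × 5 × 4 × 3 = 360.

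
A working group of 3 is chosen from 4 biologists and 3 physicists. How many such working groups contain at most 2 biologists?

Split by how many biologists are chosen (0 through 2).
Sum: C(4,0)·C(3,3) + C(4,1)·C(3,2) + C(4,2)·C(3,1) = 1 + 12 + 18 = 31.

31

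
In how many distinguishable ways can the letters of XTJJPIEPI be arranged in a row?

Letter multiplicities in XTJJPIEPI: E×1, I×2, J×2, P×2, T×1, X×1.
The number of distinct arrangements is 9!/(2!·2!·2!) = 362880/8 = 45360.

45360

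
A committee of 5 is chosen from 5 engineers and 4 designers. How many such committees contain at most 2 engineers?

45

Split by how many engineers are chosen (0 through 2).
Sum: C(5,0)·C(4,5) + C(5,1)·C(4,4) + C(5,2)·C(4,3) = 0 + 5 + 40 = 45.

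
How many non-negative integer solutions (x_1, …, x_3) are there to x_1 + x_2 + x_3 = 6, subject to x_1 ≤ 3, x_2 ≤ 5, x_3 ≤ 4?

18

By stars and bars, unrestricted non-negative solutions to x_1+…+x_3 = 6 number C(6+2,2) = 28.
Subtract solutions that violate a single cap (substitute x_i' = x_i − (cap_i+1)): x_1 ≥ 4 gives C(4,2) = 6; x_2 ≥ 6 gives C(2,2) = 1; x_3 ≥ 5 gives C(3,2) = 3. Together 10.
No two caps can be exceeded simultaneously, so the pair terms are all 0.
By inclusion–exclusion the count is 28 − 10 + 0 = 18.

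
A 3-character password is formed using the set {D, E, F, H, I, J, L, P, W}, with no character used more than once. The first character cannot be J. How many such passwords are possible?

448

The first character has 9−1 = 8 choices (anything except J).
The remaining 2 characters are filled from the other 8 symbols without repetition: 8 × 7 = 56.
Total: 8 × 56 = 448.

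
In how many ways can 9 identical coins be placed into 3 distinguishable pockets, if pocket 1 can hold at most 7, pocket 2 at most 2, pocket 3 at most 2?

Ignoring the caps, the number of non-negative solutions to x_1+…+x_3 = 9 is C(11,2) = 55.
Subtract solutions that violate a single cap (substitute x_i' = x_i − (cap_i+1)): x_1 ≥ 8 gives C(3,2) = 3; x_2 ≥ 3 gives C(8,2) = 28; x_3 ≥ 3 gives C(8,2) = 28. Together 59.
Add back pairs where two caps are both exceeded: 0 + 0 + 10 = 10.
By inclusion–exclusion the count is 55 − 59 + 10 = 6.

6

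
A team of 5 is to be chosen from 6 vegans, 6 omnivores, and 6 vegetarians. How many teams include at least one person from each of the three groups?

6210

Unrestricted: C(18,5) = 8568 ways to pick any 5 of the 18.
Selections missing a whole group: no vegans → C(12,5) = 792; no omnivores → C(12,5) = 792; no vegetarians → C(12,5) = 792.
Add back selections omitting two groups (i.e. drawn from a single group): C(6,5) + C(6,5) + C(6,5) = 18.
By inclusion–exclusion: 8568 − 2376 + 18 = 6210.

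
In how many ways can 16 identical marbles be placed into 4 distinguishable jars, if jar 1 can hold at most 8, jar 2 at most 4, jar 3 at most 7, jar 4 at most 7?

206

Ignoring the caps, the number of non-negative solutions to x_1+…+x_4 = 16 is C(19,3) = 969.
Subtract solutions that violate a single cap (substitute x_i' = x_i − (cap_i+1)): x_1 ≥ 9 gives C(10,3) = 120; x_2 ≥ 5 gives C(14,3) = 364; x_3 ≥ 8 gives C(11,3) = 165; x_4 ≥ 8 gives C(11,3) = 165. Together 814.
Add back pairs where two caps are both exceeded: 10 + 0 + 0 + 20 + 20 + 1 = 51.
By inclusion–exclusion the count is 969 − 814 + 51 = 206.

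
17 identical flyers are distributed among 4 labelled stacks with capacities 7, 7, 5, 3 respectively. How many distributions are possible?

52

Ignoring the caps, the number of non-negative solutions to x_1+…+x_4 = 17 is C(20,3) = 1140.
Subtract solutions that violate a single cap (substitute x_i' = x_i − (cap_i+1)): x_1 ≥ 8 gives C(12,3) = 220; x_2 ≥ 8 gives C(12,3) = 220; x_3 ≥ 6 gives C(14,3) = 364; x_4 ≥ 4 gives C(16,3) = 560. Together 1364.
Add back pairs where two caps are both exceeded: 4 + 20 + 56 + 20 + 56 + 120 = 276.
By inclusion–exclusion the count is 1140 − 1364 + 276 = 52.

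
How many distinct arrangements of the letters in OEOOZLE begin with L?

Fix L in the first position and arrange the remaining 6 letters.
Those 6 letters have E appearing twice and O appearing 3 times, giving (6)!/(3!·2!) = 60.

60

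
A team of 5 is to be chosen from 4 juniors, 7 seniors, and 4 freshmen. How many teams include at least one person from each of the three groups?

2044

Total 5-person selections from all 15: C(15,5) = 3003.
Selections missing a whole group: no juniors → C(11,5) = 462; no seniors → C(8,5) = 56; no freshmen → C(11,5) = 462.
Add back selections omitting two groups (i.e. drawn from a single group): C(4,5) + C(7,5) + C(4,5) = 21.
By inclusion–exclusion: 3003 − 980 + 21 = 2044.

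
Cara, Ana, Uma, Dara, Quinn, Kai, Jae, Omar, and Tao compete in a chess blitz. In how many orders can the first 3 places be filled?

This is an ordered selection of 3 from 9: P(9,3).
That gives 9 × 8 × 7 = 504.

504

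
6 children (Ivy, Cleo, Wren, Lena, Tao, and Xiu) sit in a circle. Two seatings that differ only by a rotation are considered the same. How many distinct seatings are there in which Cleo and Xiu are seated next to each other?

48

Glue Cleo and Xiu into a block (2 internal orders). Seating 5 units around a circle gives (4)! arrangements.
So 2 × (4)! = 2 × 24 = 48.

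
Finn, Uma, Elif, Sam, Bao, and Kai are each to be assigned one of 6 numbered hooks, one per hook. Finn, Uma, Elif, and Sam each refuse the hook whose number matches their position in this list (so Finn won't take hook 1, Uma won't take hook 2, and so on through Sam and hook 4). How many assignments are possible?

Let Aᵢ (for 1 ≤ i ≤ 4) be the placements that put person i in their forbidden hook. Any j of these fix j positions, leaving (6−j)! ways to fill the rest, and there are C(4,j) ways to pick which j.
By inclusion–exclusion, the number of valid placements is Σ_{j=0}^{4} (−1)^j C(4,j)·(6−j)!.
Computing: 720 − 480 + 144 − 24 + 2 = 362.

362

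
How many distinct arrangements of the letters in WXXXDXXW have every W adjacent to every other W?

Treat the 2 copies of W as a single block. The multiset to arrange is then {WW, D, X, X, X, X, X}, 7 items in all.
That gives (7)!/(5!) = 42 arrangements.

42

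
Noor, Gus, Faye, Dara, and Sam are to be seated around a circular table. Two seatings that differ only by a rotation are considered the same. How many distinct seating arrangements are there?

Seat Noor anywhere (absorbing the rotational symmetry), then permute the other 4: (4)! = 24.

24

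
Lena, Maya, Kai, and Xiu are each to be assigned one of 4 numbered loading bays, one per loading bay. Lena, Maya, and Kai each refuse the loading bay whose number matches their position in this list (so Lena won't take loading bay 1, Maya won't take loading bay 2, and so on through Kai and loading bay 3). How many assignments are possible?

Let Aᵢ (for i ∈ {1, 2, 3}) be the placements that put person i in their forbidden loading bay. Any j of these fix j positions, leaving (4−j)! ways to fill the rest, and there are C(3,j) ways to pick which j.
By inclusion–exclusion, the number of valid placements is Σ_{j=0}^{3} (−1)^j C(3,j)·(4−j)!.
Computing: 24 − 18 + 6 − 1 = 11.

11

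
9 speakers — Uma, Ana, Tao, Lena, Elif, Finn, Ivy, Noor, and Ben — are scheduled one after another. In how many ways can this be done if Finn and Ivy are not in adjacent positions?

282240

There are 9! = 362880 arrangements in all. If Finn and Ivy are adjacent, merging them into one block gives 2·(8)! = 80640 arrangements.
So 362880 − 80640 = 282240 arrangements keep them apart.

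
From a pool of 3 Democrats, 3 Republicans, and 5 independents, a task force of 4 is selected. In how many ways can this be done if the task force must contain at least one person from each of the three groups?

Unrestricted: C(11,4) = 330 ways to pick any 4 of the 11.
Subtract selections that omit an entire group: no Democrats → C(8,4) = 70; no Republicans → C(8,4) = 70; no independents → C(6,4) = 15.
Add back selections omitting two groups (i.e. drawn from a single group): C(3,4) + C(3,4) + C(5,4) = 5.
By inclusion–exclusion: 330 − 155 + 5 = 180.

180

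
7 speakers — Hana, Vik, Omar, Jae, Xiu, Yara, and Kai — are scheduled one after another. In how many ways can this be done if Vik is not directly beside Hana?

3600

There are 7! = 5040 arrangements in all. If Vik and Hana are adjacent, merging them into one block gives 2·(6)! = 1440 arrangements.
Complementary counting: 5040 − 1440 = 3600.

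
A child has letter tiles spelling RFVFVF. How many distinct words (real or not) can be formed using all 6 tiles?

60

The 6 letters of RFVFVF have repeats: F appearing 3 times and V appearing twice.
So there are 6! / (3!·2!) = 60 distinguishable arrangements.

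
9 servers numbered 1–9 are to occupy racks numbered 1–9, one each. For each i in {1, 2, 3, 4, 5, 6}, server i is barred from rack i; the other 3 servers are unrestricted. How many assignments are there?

183822

Let Aᵢ (for 1 ≤ i ≤ 6) be the placements that put server i in its forbidden rack. Any j of these fix j positions, leaving (9−j)! ways to fill the rest, and there are C(6,j) ways to pick which j.
By inclusion–exclusion, the number of valid placements is Σ_{j=0}^{6} (−1)^j C(6,j)·(9−j)!.
Computing: 362880 − 241920 + 75600 − 14400 + 1800 − 144 + 6 = 183822.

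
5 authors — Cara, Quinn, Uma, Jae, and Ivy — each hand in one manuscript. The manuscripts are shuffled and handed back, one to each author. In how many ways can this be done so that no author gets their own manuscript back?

This is the derangement count D_5: permutations of 5 items with no fixed point.
By inclusion–exclusion this is Σ_{j=0}^{5} (−1)^j C(5,j)·(5−j)!.
Computing: 120 − 120 + 60 − 20 + 5 − 1 = 44.

44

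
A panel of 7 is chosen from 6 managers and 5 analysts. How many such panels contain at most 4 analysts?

Split by how many analysts are chosen (0 through 4).
Sum: C(5,0)·C(6,7) + C(5,1)·C(6,6) + C(5,2)·C(6,5) + C(5,3)·C(6,4) + C(5,4)·C(6,3) = 0 + 5 + 60 + 150 + 100 = 315.

315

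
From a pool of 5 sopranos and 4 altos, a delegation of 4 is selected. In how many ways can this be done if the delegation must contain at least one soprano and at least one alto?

Unrestricted: C(9,4) = 126 ways to pick any 4 of the 9.
Selections missing a whole group: no sopranos → C(4,4) = 1; no altos → C(5,4) = 5.
Both groups omitted at once is impossible, so 126 − 6 = 120.

120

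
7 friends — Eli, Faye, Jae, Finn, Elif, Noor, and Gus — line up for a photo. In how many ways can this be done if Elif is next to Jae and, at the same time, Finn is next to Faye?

Treat {Elif,Jae} as one block (2 orders) and {Finn,Faye} as another (2 orders).
That leaves 5 units to arrange: 2 × 2 × 5! = 4 × 120 = 480.

480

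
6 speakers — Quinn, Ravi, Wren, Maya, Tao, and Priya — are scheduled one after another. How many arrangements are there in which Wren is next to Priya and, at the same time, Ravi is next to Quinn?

Treat {Wren,Priya} as one block (2 orders) and {Ravi,Quinn} as another (2 orders).
That leaves 4 units to arrange: 2 × 2 × 4! = 4 × 24 = 96.

96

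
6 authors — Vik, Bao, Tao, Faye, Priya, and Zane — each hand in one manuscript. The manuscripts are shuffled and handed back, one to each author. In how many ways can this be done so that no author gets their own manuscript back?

265

Let Aᵢ be the assignments in which author i gets their own manuscript. We want the size of the complement of A₁∪…∪A_6.
By inclusion–exclusion this is Σ_{j=0}^{6} (−1)^j C(6,j)·(6−j)!.
Computing: 720 − 720 + 360 − 120 + 30 − 6 + 1 = 265.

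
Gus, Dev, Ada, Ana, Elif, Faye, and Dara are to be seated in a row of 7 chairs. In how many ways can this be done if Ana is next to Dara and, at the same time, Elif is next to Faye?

Treat {Ana,Dara} as one block (2 orders) and {Elif,Faye} as another (2 orders).
That leaves 5 units to arrange: 2 × 2 × 5! = 4 × 120 = 480.

480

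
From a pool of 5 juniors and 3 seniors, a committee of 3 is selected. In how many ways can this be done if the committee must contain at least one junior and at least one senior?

45

Total 3-person selections from all 8: C(8,3) = 56.
Selections missing a whole group: no juniors → C(3,3) = 1; no seniors → C(5,3) = 10.
Both groups omitted at once is impossible, so 56 − 11 = 45.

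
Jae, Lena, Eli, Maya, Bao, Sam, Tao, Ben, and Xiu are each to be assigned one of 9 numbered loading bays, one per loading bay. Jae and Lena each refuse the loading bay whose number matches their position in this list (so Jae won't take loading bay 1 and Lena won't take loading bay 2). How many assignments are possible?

287280

Let Aᵢ (for i ∈ {1, 2}) be the placements that put person i in their forbidden loading bay. Any j of these fix j positions, leaving (9−j)! ways to fill the rest, and there are C(2,j) ways to pick which j.
By inclusion–exclusion, the number of valid placements is Σ_{j=0}^{2} (−1)^j C(2,j)·(9−j)!.
Computing: 362880 − 80640 + 5040 = 287280.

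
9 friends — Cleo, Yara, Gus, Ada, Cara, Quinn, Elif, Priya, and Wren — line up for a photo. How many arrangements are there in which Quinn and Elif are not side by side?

There are 9! = 362880 arrangements in all. If Quinn and Elif are adjacent, merging them into one block gives 2·(8)! = 80640 arrangements.
Complementary counting: 362880 − 80640 = 282240.

282240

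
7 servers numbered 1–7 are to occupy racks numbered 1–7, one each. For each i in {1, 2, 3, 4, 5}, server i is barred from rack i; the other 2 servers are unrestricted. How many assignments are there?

Let Aᵢ (for 1 ≤ i ≤ 5) be the placements that put server i in its forbidden rack. Any j of these fix j positions, leaving (7−j)! ways to fill the rest, and there are C(5,j) ways to pick which j.
By inclusion–exclusion, the number of valid placements is Σ_{j=0}^{5} (−1)^j C(5,j)·(7−j)!.
Computing: 5040 − 3600 + 1200 − 240 + 30 − 2 = 2428.

2428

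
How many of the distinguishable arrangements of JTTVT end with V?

Fix V in the last position and arrange the remaining 4 letters.
Those 4 letters have T appearing 3 times, giving (4)!/(3!) = 4.

4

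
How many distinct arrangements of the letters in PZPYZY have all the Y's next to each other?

30

Treat the 2 copies of Y as a single block. The multiset to arrange is then {YY, P, P, Z, Z}, 5 items in all.
That gives (5)!/(2!·2!) = 30 arrangements.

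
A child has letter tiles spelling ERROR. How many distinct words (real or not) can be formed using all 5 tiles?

20

The 5 letters of ERROR have repeats: R appearing 3 times.
So there are 5! / (3!) = 20 distinguishable arrangements.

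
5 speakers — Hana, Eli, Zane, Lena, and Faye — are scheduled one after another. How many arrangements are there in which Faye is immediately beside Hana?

Place the 3 others and the Faye-Hana pair as 4 objects in a line; the pair has 2 internal arrangements.
So the count is 2·(4)! = 48.

48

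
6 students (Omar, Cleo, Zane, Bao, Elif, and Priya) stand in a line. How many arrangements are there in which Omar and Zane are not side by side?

480

There are 6! = 720 arrangements in all. If Omar and Zane are adjacent, merging them into one block gives 2·(5)! = 240 arrangements.
Complementary counting: 720 − 240 = 480.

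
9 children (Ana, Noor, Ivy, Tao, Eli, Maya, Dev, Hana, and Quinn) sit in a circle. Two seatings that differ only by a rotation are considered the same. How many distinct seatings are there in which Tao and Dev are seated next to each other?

Glue Tao and Dev into a block (2 internal orders). Seating 8 units around a circle gives (7)! arrangements.
So 2 × (7)! = 2 × 5040 = 10080.

10080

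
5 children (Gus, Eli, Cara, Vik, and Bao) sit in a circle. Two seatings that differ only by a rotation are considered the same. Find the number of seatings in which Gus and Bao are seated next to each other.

Glue Gus and Bao into a block (2 internal orders). Seating 4 units around a circle gives (3)! arrangements.
So 2 × (3)! = 2 × 6 = 12.

12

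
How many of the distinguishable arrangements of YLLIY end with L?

12

Fix L in the last position and arrange the remaining 4 letters.
Those 4 letters have Y appearing twice, giving (4)!/(2!) = 12.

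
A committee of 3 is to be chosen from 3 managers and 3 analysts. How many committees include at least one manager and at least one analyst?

Unrestricted: C(6,3) = 20 ways to pick any 3 of the 6.
Selections missing a whole group: no managers → C(3,3) = 1; no analysts → C(3,3) = 1.
Both groups omitted at once is impossible, so 20 − 2 = 18.

18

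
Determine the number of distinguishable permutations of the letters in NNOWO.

NNOWO has 5 letters with N appearing twice and O appearing twice.
So there are 5! / (2!·2!) = 30 distinguishable arrangements.

30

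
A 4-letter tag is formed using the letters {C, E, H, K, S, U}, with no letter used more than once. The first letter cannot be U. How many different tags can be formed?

300

The first letter has 6−1 = 5 choices (anything except U).
The remaining 3 letters are filled from the other 5 symbols without repetition: 5 × 4 × 3 = 60.
Total: 5 × 60 = 300.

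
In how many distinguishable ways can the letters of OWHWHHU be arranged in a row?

OWHWHHU has 7 letters with H appearing 3 times and W appearing twice.
The number of distinct arrangements is 7!/(3!·2!) = 5040/12 = 420.

420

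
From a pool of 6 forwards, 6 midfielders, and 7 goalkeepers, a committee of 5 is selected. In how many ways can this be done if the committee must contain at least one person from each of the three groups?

With no constraint there are C(19,5) = 11628 possible selections.
Selections missing a whole group: no forwards → C(13,5) = 1287; no midfielders → C(13,5) = 1287; no goalkeepers → C(12,5) = 792.
Add back selections omitting two groups (i.e. drawn from a single group): C(6,5) + C(6,5) + C(7,5) = 33.
By inclusion–exclusion: 11628 − 3366 + 33 = 8295.

8295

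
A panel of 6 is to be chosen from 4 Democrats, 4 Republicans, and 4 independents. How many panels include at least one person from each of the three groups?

Unrestricted: C(12,6) = 924 ways to pick any 6 of the 12.
Subtract selections that omit an entire group: no Democrats → C(8,6) = 28; no Republicans → C(8,6) = 28; no independents → C(8,6) = 28.
Add back selections omitting two groups (i.e. drawn from a single group): C(4,6) + C(4,6) + C(4,6) = 0.
By inclusion–exclusion: 924 − 84 + 0 = 840.

840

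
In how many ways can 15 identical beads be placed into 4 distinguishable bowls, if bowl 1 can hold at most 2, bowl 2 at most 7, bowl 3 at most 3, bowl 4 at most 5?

10

By stars and bars, unrestricted non-negative solutions to x_1+…+x_4 = 15 number C(15+3,3) = 816.
Subtract solutions that violate a single cap (substitute x_i' = x_i − (cap_i+1)): x_1 ≥ 3 gives C(15,3) = 455; x_2 ≥ 8 gives C(10,3) = 120; x_3 ≥ 4 gives C(14,3) = 364; x_4 ≥ 6 gives C(12,3) = 220. Together 1159.
Add back pairs where two caps are both exceeded: 35 + 165 + 84 + 20 + 4 + 56 = 364.
Subtract triples: 1 + 0 + 10 + 0 = 11.
By inclusion–exclusion the count is 816 − 1159 + 364 − 11 = 10.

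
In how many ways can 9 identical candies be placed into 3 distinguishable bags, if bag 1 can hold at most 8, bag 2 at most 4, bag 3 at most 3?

Without the upper bounds there are C(11,2) = 55 ways to split 9 among 3 bags.
Subtract solutions that violate a single cap (substitute x_i' = x_i − (cap_i+1)): x_1 ≥ 9 gives C(2,2) = 1; x_2 ≥ 5 gives C(6,2) = 15; x_3 ≥ 4 gives C(7,2) = 21. Together 37.
Add back pairs where two caps are both exceeded: 0 + 0 + 1 = 1.
By inclusion–exclusion the count is 55 − 37 + 1 = 19.

19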